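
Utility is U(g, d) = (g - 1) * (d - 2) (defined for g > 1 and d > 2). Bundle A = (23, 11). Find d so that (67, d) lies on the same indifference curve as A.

U(23, 11) = 198.
Set U(67, d) = 198 and solve.
With g = 67: (67 − 1) = 66, so (d − 2) = 198/66 = 3.
So d = 2 + 3 = 5.
Check: U(67, 5) = 198.

d = 5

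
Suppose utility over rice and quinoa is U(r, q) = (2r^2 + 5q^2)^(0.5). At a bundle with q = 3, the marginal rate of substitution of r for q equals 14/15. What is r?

For CES with ρ = 2, MRS = (2/5)·(q/r)^(-1).
Setting (2/5)·(3/r)^(-1) = 14/15 gives (3/r)^(-1) = 7/3, so 3/r = 3/7 and r = 7.

r = 7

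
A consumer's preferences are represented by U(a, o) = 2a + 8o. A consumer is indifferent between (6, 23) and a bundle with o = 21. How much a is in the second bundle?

a = 14

U(6, 23) = 196.
Set U(a, 21) = 196 and solve.
2a + 8·21 = 196 ⇒ 2a = 28 ⇒ a = 14.
Check: U(14, 21) = 196.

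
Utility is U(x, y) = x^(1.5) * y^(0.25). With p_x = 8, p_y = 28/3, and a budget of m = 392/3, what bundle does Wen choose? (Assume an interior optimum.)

MU_x = 1.5·√x·y^(0.25) and MU_y = 0.25·x^(1.5)·y^(-0.75).
MRS = MU_x/MU_y = (6)·y/x.
Tangency: set MRS = p_x/p_y = 8/(28/3) = 6/7.
So (6)·y/x = 6/7, i.e. y = (1/7)·x.
Substitute into the budget 8·x + (28/3)·y = 392/3: (28/3)·x = 392/3, so x* = 14.
Then y* = (1/7)·14 = 2.

x* = 14, y* = 2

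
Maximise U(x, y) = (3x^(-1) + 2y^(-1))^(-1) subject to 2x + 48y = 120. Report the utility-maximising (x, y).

x* = 12, y* = 2

For CES with ρ = -1, MRS = (3/2)·(y/x)^2.
Tangency: set MRS = p_x/p_y = 2/48 = 1/24.
So (y/x)^2 = 1/36; taking the square root, y/x = 1/6, i.e. y = (1/6)·x.
Substitute into the budget 2·x + 48·y = 120: 10·x = 120, so x* = 12 and y* = (1/6)·12 = 2.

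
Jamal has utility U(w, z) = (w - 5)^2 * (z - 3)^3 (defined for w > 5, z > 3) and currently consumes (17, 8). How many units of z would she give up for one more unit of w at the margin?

MU_w = 2·(w−5)·(z−3)^3, MU_z = 3·(w−5)^2·(z−3)^2.
MRS = (2/3)·(z−3)/(w−5).
At (17, 8): MRS = 5/18.
The indifference curve has slope −5/18 at this bundle.

MRS = 5/18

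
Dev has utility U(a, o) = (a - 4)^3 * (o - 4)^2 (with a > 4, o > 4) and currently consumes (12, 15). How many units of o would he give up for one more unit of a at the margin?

MRS = 33/16

MU_a = 3·(a−4)^2·(o−4)^2, MU_o = 2·(a−4)^3·(o−4).
MRS = (3/2)·(o−4)/(a−4).
At (12, 15): MRS = 33/16.
That is, one extra unit of a is worth 33/16 units of o at the margin.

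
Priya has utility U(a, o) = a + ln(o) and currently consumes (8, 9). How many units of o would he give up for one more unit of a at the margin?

MU_a = 1, MU_o = 1/o.
MRS = 1 ÷ (1/o).
At (8, 9): MRS = 9.
So at (8, 9) the consumer would give up 9 units of o for one more unit of a.

MRS = 9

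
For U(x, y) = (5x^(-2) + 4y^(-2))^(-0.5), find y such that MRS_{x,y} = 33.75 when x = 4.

For CES with ρ = -2, MRS = (5/4)·(y/x)^3.
Setting (5/4)·(y/4)^3 = 33.75 gives (y/4)^3 = 27, so y/4 = 3 and y = 12.

y = 12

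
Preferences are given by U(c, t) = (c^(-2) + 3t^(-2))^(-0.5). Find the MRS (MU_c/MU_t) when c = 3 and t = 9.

MRS = 9

For CES with ρ = -2, MRS = (1/3)·(t/c)^3.
At (3, 9): MRS = 9.
So at (3, 9) the consumer would give up 9 units of t for one more unit of c.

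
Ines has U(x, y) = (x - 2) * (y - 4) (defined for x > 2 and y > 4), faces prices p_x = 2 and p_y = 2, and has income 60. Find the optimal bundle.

x* = 14, y* = 16

MU_x = (y−4), MU_y = (x−2).
MRS = (y−4)/(x−2).
Tangency: set MRS = p_x/p_y = 2/2 = 1.
So (y − 4)/(x − 2) = 1, i.e. (y − 4) = (x − 2).
Rewrite the budget in excess-of-subsistence terms: 2·(x − 2) + 2·(y − 4) = 60 − 2·2 − 2·4 = 48.
Substituting, 4·(x − 2) = 48, so x − 2 = 12 and x* = 14.
Then y − 4 = 12, so y* = 16.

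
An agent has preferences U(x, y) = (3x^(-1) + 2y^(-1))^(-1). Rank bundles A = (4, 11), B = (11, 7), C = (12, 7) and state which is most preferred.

Bundle C

Evaluate utility at each bundle:
U(A) = 1.073.
U(B) = 1.791.
U(C) = 1.867.
Highest utility is C, so C ≻ B ≻ A.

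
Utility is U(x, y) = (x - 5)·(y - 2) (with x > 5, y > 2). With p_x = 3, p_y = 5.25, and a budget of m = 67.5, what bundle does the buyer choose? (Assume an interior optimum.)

x* = 12, y* = 6

MU_x = (y−2), MU_y = (x−5).
MRS = (y−2)/(x−5).
Tangency: set MRS = p_x/p_y = 3/5.25 = 4/7.
So (y − 2)/(x − 5) = 4/7, i.e. (y − 2) = (4/7)·(x − 5).
Rewrite the budget in excess-of-subsistence terms: 3·(x − 5) + 5.25·(y − 2) = 67.5 − 3·5 − 5.25·2 = 42.
Substituting, 6·(x − 5) = 42, so x − 5 = 7 and x* = 12.
Then y − 2 = (4/7)·7 = 4, so y* = 6.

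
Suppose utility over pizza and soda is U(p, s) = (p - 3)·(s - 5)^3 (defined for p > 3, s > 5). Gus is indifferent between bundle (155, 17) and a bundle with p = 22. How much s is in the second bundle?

U(155, 17) = 262656.
Set U(22, s) = 262656 and solve.
With p = 22: (22 − 3) = 19, so (s − 5)^3 = 262656/19 = 13824.
Taking the cube root (with s > 5): s − 5 = 24, so s = 29.
Check: U(22, 29) = 262656.

s = 29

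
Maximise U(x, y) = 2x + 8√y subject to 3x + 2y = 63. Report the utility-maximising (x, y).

MU_x = 2, MU_y = 8/(2√y).
MRS = 2 ÷ (8/(2√y)).
Tangency: set MRS = p_x/p_y = 3/2 = 1.5.
MRS depends only on y: 0.5·√y = 1.5 ⇒ √y = 1.5/0.5 = 3 ⇒ y* = 9.
From the budget, 3·x = 63 − 2·9 = 45, so x* = 15.

x* = 15, y* = 9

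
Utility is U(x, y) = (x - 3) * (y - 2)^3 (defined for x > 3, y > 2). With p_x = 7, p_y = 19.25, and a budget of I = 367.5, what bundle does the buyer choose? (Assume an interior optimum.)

MU_x = (y−2)^3, MU_y = 3·(x−3)·(y−2)^2.
MRS = (1/3)·(y−2)/(x−3).
Tangency: set MRS = p_x/p_y = 7/19.25 = 4/11.
So (1/3)·(y − 2)/(x − 3) = 4/11, i.e. (y − 2) = (12/11)·(x − 3).
Rewrite the budget in excess-of-subsistence terms: 7·(x − 3) + 19.25·(y − 2) = 367.5 − 7·3 − 19.25·2 = 308.
Substituting, 28·(x − 3) = 308, so x − 3 = 11 and x* = 14.
Then y − 2 = (12/11)·11 = 12, so y* = 14.

x* = 14, y* = 14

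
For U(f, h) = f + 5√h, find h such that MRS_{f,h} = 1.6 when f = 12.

h = 16

MU_f = 1, MU_h = 5/(2√h).
MRS = 1 ÷ (5/(2√h)).
MRS depends only on h: 0.4·√h = 1.6 ⇒ √h = 1.6/0.4 = 4 ⇒ h = 16.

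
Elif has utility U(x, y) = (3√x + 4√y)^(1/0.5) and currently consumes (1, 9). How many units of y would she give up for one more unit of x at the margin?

For CES with ρ = 0.5, MRS = (3/4)·√(y/x).
At (1, 9): MRS = 2.25.
So at (1, 9) the consumer would give up 2.25 units of y for one more unit of x.

MRS = 2.25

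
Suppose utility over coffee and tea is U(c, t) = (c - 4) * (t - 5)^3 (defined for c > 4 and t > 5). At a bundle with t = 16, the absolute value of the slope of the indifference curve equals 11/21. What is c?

MU_c = (t−5)^3, MU_t = 3·(c−4)·(t−5)^2.
MRS = (1/3)·(t−5)/(c−4).
Substitute t = 16: MRS = (11/3)/(c − 4). Setting this equal to 11/21 gives c − 4 = (11/3)/(11/21) = 7, so c = 11.

c = 11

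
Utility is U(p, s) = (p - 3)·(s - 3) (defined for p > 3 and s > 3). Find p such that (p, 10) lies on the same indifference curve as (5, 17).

p = 7

U(5, 17) = 28.
Set U(p, 10) = 28 and solve.
With s = 10: (10 − 3) = 7, so (p − 3) = 28/7 = 4.
So p = 3 + 4 = 7.
Check: U(7, 10) = 28.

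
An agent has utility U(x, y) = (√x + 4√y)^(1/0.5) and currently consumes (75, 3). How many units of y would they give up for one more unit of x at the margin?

MRS = 0.05

For CES with ρ = 0.5, MRS = (1/4)·√(y/x).
At (75, 3): MRS = 0.05.
That is, one extra unit of x is worth 0.05 units of y at the margin.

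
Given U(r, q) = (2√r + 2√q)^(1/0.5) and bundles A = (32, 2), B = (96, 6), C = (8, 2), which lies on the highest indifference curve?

Evaluate utility at each bundle:
U(A) = 200.000.
U(B) = 600.000.
U(C) = 72.000.
Highest utility is B, so B ≻ A ≻ C.

Bundle B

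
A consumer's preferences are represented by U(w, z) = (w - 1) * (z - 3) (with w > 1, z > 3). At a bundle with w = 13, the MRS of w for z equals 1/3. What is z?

MU_w = (z−3), MU_z = (w−1).
MRS = (z−3)/(w−1).
Substitute w = 13: MRS = (z − 3)/12. Setting this equal to 1/3 gives z − 3 = (1/3)·12 = 4, so z = 7.

z = 7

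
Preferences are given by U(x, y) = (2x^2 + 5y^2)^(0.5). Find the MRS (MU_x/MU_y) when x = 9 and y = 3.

MRS = 1.2

For CES with ρ = 2, MRS = (2/5)·(y/x)^(-1).
At (9, 3): MRS = 1.2.
So at (9, 3) the consumer would give up 1.2 units of y for one more unit of x.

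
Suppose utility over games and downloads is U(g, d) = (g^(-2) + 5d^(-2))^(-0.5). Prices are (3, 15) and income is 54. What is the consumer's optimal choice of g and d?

For CES with ρ = -2, MRS = (1/5)·(d/g)^3.
Tangency: set MRS = p_g/p_d = 3/15 = 0.2.
So (d/g)^3 = 1; taking the cube root, d/g = 1, i.e. d = g.
Substitute into the budget 3·g + 15·d = 54: 18·g = 54, so g* = 3 and d* = 3.

g* = 3, d* = 3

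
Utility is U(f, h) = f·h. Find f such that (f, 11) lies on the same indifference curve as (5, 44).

f = 20

U(5, 44) = 220.
Set U(f, 11) = 220 and solve.
With h = 11: f = 220/11 = 20.
Check: U(20, 11) = 220.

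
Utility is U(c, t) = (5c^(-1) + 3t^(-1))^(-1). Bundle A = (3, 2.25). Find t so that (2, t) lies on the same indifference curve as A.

t = 6

U depends on (c, t) only through S = 5c^(-1) + 3t^(-1), so equal utility means equal S. At (3, 2.25): S = 3.
With c = 2: 5·2^(-1) = 2.5, so 3t^(-1) = 3 − 2.5 = 0.5, i.e. t^(-1) = 1/6.
Hence t = 1/(1/6) = 6.
Check: U(2, 6) = 0.3333.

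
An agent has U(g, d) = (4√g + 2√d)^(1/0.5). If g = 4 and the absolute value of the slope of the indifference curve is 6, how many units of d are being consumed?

For CES with ρ = 0.5, MRS = (4/2)·√(d/g).
Setting (4/2)·√(d/4) = 6 gives √(d/4) = 3, so d/4 = 9 and d = 36.

d = 36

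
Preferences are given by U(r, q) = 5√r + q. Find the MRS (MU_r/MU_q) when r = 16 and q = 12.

MU_r = 5/(2√r), MU_q = 1.
MRS = 5/(2√r) ÷ 1.
At (16, 12): MRS = 0.625.
That is, one extra unit of r is worth 0.625 units of q at the margin.

MRS = 0.625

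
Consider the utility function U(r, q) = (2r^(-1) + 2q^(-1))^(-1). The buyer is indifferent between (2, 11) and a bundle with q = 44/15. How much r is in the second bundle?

r = 4

U depends on (r, q) only through S = 2r^(-1) + 2q^(-1), so equal utility means equal S. At (2, 11): S = 13/11.
With q = 44/15: 2·(44/15)^(-1) = 15/22, so 2r^(-1) = 13/11 − 15/22 = 0.5, i.e. r^(-1) = 0.25.
Hence r = 1/0.25 = 4.
Check: U(4, 44/15) = 0.8462.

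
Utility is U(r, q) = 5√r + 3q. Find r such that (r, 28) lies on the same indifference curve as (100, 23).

r = 49

U(100, 23) = 119.
Set U(r, 28) = 119 and solve.
With q = 28: 5√r = 119 − 3·28 = 35, so √r = 7 and r = 49.
Check: U(49, 28) = 119.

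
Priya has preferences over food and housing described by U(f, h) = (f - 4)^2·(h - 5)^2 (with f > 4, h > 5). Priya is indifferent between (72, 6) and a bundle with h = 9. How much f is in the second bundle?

U(72, 6) = 4624.
Set U(f, 9) = 4624 and solve.
With h = 9: (9 − 5)^2 = 16, so (f − 4)^2 = 4624/16 = 289.
Taking the square root (with f > 4): f − 4 = 17, so f = 21.
Check: U(21, 9) = 4624.

f = 21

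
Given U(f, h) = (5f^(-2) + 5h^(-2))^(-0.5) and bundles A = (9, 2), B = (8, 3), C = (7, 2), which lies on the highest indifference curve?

Evaluate utility at each bundle:
U(A) = 0.873.
U(B) = 1.256.
U(C) = 0.860.
Highest utility is B, so B ≻ A ≻ C.

Bundle B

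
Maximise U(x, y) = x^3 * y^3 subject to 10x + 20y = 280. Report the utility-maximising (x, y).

x* = 14, y* = 7

MU_x = 3·x^2·y^3 and MU_y = 3·x^3·y^2.
MRS = MU_x/MU_y = y/x.
Tangency: set MRS = p_x/p_y = 10/20 = 0.5.
So y/x = 0.5, i.e. y = 0.5·x.
Substitute into the budget 10·x + 20·y = 280: 20·x = 280, so x* = 14.
Then y* = 0.5·14 = 7.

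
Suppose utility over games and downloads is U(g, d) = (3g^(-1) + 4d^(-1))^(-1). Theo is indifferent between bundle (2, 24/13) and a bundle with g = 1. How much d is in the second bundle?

U depends on (g, d) only through S = 3g^(-1) + 4d^(-1), so equal utility means equal S. At (2, 24/13): S = 11/3.
With g = 1: 3·1^(-1) = 3, so 4d^(-1) = 11/3 − 3 = 2/3, i.e. d^(-1) = 1/6.
Hence d = 1/(1/6) = 6.
Check: U(1, 6) = 0.2727.

d = 6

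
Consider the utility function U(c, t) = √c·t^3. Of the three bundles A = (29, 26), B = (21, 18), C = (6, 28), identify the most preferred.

Bundle A

Evaluate utility at each bundle:
U(A) = 94649.657.
U(B) = 26725.581.
U(C) = 53771.199.
Highest utility is A, so A ≻ C ≻ B.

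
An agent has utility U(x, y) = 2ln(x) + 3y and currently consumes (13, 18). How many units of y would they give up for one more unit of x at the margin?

MU_x = 2/x, MU_y = 3.
MRS = 2/x ÷ 3.
At (13, 18): MRS = 2/39.
So at (13, 18) the consumer would give up 2/39 units of y for one more unit of x.

MRS = 2/39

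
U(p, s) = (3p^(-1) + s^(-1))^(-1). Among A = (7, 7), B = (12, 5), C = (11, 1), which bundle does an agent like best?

Evaluate utility at each bundle:
U(A) = 1.750.
U(B) = 2.222.
U(C) = 0.786.
Highest utility is B, so B ≻ A ≻ C.

Bundle B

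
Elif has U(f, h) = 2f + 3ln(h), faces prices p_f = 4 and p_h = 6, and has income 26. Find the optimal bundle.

MU_f = 2, MU_h = 3/h.
MRS = 2 ÷ (3/h).
Tangency: set MRS = p_f/p_h = 4/6 = 2/3.
MRS depends only on h: (2/3)·h = 2/3 ⇒ h* = (2/3)/(2/3) = 1.
From the budget, 4·f = 26 − 6·1 = 20, so f* = 5.

f* = 5, h* = 1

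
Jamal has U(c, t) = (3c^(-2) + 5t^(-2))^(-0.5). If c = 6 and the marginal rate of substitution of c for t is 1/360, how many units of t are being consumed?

t = 1

For CES with ρ = -2, MRS = (3/5)·(t/c)^3.
Setting (3/5)·(t/6)^3 = 1/360 gives (t/6)^3 = 1/216, so t/6 = 1/6 and t = 1.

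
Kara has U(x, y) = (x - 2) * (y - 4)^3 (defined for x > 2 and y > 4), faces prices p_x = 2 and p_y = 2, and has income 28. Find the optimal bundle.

x* = 4, y* = 10

MU_x = (y−4)^3, MU_y = 3·(x−2)·(y−4)^2.
MRS = (1/3)·(y−4)/(x−2).
Tangency: set MRS = p_x/p_y = 2/2 = 1.
So (1/3)·(y − 4)/(x − 2) = 1, i.e. (y − 4) = 3·(x − 2).
Rewrite the budget in excess-of-subsistence terms: 2·(x − 2) + 2·(y − 4) = 28 − 2·2 − 2·4 = 16.
Substituting, 8·(x − 2) = 16, so x − 2 = 2 and x* = 4.
Then y − 4 = 3·2 = 6, so y* = 10.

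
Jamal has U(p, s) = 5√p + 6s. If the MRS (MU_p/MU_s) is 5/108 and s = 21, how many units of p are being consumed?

p = 81

MU_p = 5/(2√p), MU_s = 6.
MRS = 5/(2√p) ÷ 6.
MRS depends only on p: (5/12)/√p = 5/108 ⇒ √p = (5/12)/(5/108) = 9 ⇒ p = 81.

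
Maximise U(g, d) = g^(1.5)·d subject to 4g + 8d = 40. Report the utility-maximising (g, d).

MU_g = 1.5·√g·d and MU_d = g^(1.5).
MRS = MU_g/MU_d = (1.5)·d/g.
Tangency: set MRS = p_g/p_d = 4/8 = 0.5.
So (1.5)·d/g = 0.5, i.e. d = (1/3)·g.
Substitute into the budget 4·g + 8·d = 40: (20/3)·g = 40, so g* = 6.
Then d* = (1/3)·6 = 2.

g* = 6, d* = 2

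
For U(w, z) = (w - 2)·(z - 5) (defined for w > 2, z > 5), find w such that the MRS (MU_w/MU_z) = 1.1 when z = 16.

w = 12

MU_w = (z−5), MU_z = (w−2).
MRS = (z−5)/(w−2).
Substitute z = 16: MRS = 11/(w − 2). Setting this equal to 1.1 gives w − 2 = 11/1.1 = 10, so w = 12.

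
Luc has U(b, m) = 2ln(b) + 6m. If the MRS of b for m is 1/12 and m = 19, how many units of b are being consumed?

MU_b = 2/b, MU_m = 6.
MRS = 2/b ÷ 6.
MRS depends only on b: (1/3)/b = 1/12 ⇒ b = (1/3)/(1/12) = 4.

b = 4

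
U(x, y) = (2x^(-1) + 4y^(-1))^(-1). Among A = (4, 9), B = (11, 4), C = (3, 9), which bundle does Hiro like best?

Evaluate utility at each bundle:
U(A) = 1.059.
U(B) = 0.846.
U(C) = 0.900.
Highest utility is A, so A ≻ C ≻ B.

Bundle A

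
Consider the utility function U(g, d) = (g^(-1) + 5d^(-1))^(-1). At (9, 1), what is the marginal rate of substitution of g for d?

MRS = 1/405

For CES with ρ = -1, MRS = (1/5)·(d/g)^2.
At (9, 1): MRS = 1/405.
So at (9, 1) the consumer would give up 1/405 units of d for one more unit of g.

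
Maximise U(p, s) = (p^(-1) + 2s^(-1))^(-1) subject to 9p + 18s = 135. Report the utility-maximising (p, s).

p* = 5, s* = 5

For CES with ρ = -1, MRS = (1/2)·(s/p)^2.
Tangency: set MRS = p_p/p_s = 9/18 = 0.5.
So (s/p)^2 = 1; taking the square root, s/p = 1, i.e. s = p.
Substitute into the budget 9·p + 18·s = 135: 27·p = 135, so p* = 5 and s* = 5.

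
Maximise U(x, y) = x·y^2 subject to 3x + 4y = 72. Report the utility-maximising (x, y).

x* = 8, y* = 12

MU_x = y^2 and MU_y = 2·x·y.
MRS = MU_x/MU_y = (1/2)·y/x.
Tangency: set MRS = p_x/p_y = 3/4 = 0.75.
So (1/2)·y/x = 0.75, i.e. y = 1.5·x.
Substitute into the budget 3·x + 4·y = 72: 9·x = 72, so x* = 8.
Then y* = 1.5·8 = 12.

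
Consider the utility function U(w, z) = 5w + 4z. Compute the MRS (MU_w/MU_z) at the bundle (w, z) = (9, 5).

MU_w = 5, MU_z = 4, so MRS = 5/4 = 1.25 at every bundle.
At (9, 5): MRS = 1.25.
So at (9, 5) the consumer would give up 1.25 units of z for one more unit of w.

MRS = 1.25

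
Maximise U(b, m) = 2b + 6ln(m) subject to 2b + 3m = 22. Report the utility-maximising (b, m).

MU_b = 2, MU_m = 6/m.
MRS = 2 ÷ (6/m).
Tangency: set MRS = p_b/p_m = 2/3.
MRS depends only on m: (1/3)·m = 2/3 ⇒ m* = (2/3)/(1/3) = 2.
From the budget, 2·b = 22 − 3·2 = 16, so b* = 8.

b* = 8, m* = 2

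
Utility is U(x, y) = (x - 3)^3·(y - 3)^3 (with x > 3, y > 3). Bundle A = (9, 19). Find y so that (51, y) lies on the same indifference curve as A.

y = 5

U(9, 19) = 884736.
Set U(51, y) = 884736 and solve.
With x = 51: (51 − 3)^3 = 110592, so (y − 3)^3 = 884736/110592 = 8.
Taking the cube root (with y > 3): y − 3 = 2, so y = 5.
Check: U(51, 5) = 884736.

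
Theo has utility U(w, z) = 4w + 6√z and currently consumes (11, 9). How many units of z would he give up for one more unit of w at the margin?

MRS = 4

MU_w = 4, MU_z = 6/(2√z).
MRS = 4 ÷ (6/(2√z)).
At (11, 9): MRS = 4.
That is, one extra unit of w is worth 4 units of z at the margin.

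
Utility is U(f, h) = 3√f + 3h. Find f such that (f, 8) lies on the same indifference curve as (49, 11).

U(49, 11) = 54.
Set U(f, 8) = 54 and solve.
With h = 8: 3√f = 54 − 3·8 = 30, so √f = 10 and f = 100.
Check: U(100, 8) = 54.

f = 100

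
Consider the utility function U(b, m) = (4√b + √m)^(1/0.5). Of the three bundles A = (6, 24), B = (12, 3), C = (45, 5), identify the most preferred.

Bundle C

Evaluate utility at each bundle:
U(A) = 216.000.
U(B) = 243.000.
U(C) = 845.000.
Highest utility is C, so C ≻ B ≻ A.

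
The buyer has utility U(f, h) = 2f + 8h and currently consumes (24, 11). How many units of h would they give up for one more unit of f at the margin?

MU_f = 2, MU_h = 8, so MRS = 2/8 = 0.25 at every bundle.
At (24, 11): MRS = 0.25.
The indifference curve has slope −0.25 at this bundle.

MRS = 0.25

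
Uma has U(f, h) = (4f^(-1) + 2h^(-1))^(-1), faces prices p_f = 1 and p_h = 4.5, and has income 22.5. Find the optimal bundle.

For CES with ρ = -1, MRS = (4/2)·(h/f)^2.
Tangency: set MRS = p_f/p_h = 1/4.5 = 2/9.
So (h/f)^2 = 1/9; taking the square root, h/f = 1/3, i.e. h = (1/3)·f.
Substitute into the budget 1·f + 4.5·h = 22.5: 2.5·f = 22.5, so f* = 9 and h* = (1/3)·9 = 3.

f* = 9, h* = 3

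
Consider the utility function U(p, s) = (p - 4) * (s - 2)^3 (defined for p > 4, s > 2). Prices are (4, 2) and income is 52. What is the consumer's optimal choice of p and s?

p* = 6, s* = 14

MU_p = (s−2)^3, MU_s = 3·(p−4)·(s−2)^2.
MRS = (1/3)·(s−2)/(p−4).
Tangency: set MRS = p_p/p_s = 4/2 = 2.
So (1/3)·(s − 2)/(p − 4) = 2, i.e. (s − 2) = 6·(p − 4).
Rewrite the budget in excess-of-subsistence terms: 4·(p − 4) + 2·(s − 2) = 52 − 4·4 − 2·2 = 32.
Substituting, 16·(p − 4) = 32, so p − 4 = 2 and p* = 6.
Then s − 2 = 6·2 = 12, so s* = 14.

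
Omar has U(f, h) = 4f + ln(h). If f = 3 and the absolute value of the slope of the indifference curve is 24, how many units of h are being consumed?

h = 6

MU_f = 4, MU_h = 1/h.
MRS = 4 ÷ (1/h).
MRS depends only on h: 4·h = 24 ⇒ h = 24/4 = 6.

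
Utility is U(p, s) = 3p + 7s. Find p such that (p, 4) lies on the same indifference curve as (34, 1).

U(34, 1) = 109.
Set U(p, 4) = 109 and solve.
3p + 7·4 = 109 ⇒ 3p = 81 ⇒ p = 27.
Check: U(27, 4) = 109.

p = 27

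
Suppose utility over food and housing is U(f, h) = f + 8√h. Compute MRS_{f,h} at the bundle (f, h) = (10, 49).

MRS = 1.75

MU_f = 1, MU_h = 8/(2√h).
MRS = 1 ÷ (8/(2√h)).
At (10, 49): MRS = 1.75.
That is, one extra unit of f is worth 1.75 units of h at the margin.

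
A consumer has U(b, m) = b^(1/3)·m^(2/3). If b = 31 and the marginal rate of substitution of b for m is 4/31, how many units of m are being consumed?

MU_b = 1/3·b^(-2/3)·m^(2/3) and MU_m = 2/3·b^(1/3)·m^(-1/3).
MRS = MU_b/MU_m = (0.5)·m/b.
Substitute b = 31: MRS = m/62. Setting m/62 = 4/31 gives m = (4/31)·62 = 8.

m = 8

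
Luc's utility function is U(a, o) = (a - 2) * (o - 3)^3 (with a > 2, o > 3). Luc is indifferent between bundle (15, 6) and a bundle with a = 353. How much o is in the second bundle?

U(15, 6) = 351.
Set U(353, o) = 351 and solve.
With a = 353: (353 − 2) = 351, so (o − 3)^3 = 351/351 = 1.
Taking the cube root (with o > 3): o − 3 = 1, so o = 4.
Check: U(353, 4) = 351.

o = 4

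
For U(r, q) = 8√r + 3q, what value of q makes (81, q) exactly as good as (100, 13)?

U(100, 13) = 119.
Set U(81, q) = 119 and solve.
With r = 81: √81 = 9, so 3q = 119 − 8·9 = 47 and q = 47/3.
Check: U(81, 47/3) = 119.

q = 47/3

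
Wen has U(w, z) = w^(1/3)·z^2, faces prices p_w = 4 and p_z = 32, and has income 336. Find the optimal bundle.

w* = 12, z* = 9

MU_w = 1/3·w^(-2/3)·z^2 and MU_z = 2·w^(1/3)·z.
MRS = MU_w/MU_z = (1/6)·z/w.
Tangency: set MRS = p_w/p_z = 4/32 = 0.125.
So (1/6)·z/w = 0.125, i.e. z = 0.75·w.
Substitute into the budget 4·w + 32·z = 336: 28·w = 336, so w* = 12.
Then z* = 0.75·12 = 9.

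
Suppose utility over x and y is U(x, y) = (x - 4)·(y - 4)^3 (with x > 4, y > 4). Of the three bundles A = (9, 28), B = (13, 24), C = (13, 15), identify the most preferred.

Bundle B

Evaluate utility at each bundle:
U(A) = 69120.
U(B) = 72000.
U(C) = 11979.
Highest utility is B, so B ≻ A ≻ C.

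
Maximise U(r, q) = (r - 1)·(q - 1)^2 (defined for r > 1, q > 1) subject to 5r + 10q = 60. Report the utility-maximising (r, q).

MU_r = (q−1)^2, MU_q = 2·(r−1)·(q−1).
MRS = (1/2)·(q−1)/(r−1).
Tangency: set MRS = p_r/p_q = 5/10 = 0.5.
So (1/2)·(q − 1)/(r − 1) = 0.5, i.e. (q − 1) = (r − 1).
Rewrite the budget in excess-of-subsistence terms: 5·(r − 1) + 10·(q − 1) = 60 − 5·1 − 10·1 = 45.
Substituting, 15·(r − 1) = 45, so r − 1 = 3 and r* = 4.
Then q − 1 = 3, so q* = 4.

r* = 4, q* = 4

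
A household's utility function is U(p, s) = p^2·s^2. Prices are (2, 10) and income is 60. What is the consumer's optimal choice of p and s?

MU_p = 2·p·s^2 and MU_s = 2·p^2·s.
MRS = MU_p/MU_s = s/p.
Tangency: set MRS = p_p/p_s = 2/10 = 0.2.
So s/p = 0.2, i.e. s = 0.2·p.
Substitute into the budget 2·p + 10·s = 60: 4·p = 60, so p* = 15.
Then s* = 0.2·15 = 3.

p* = 15, s* = 3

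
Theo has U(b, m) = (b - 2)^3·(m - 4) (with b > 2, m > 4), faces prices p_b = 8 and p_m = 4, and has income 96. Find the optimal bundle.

b* = 8, m* = 8

MU_b = 3·(b−2)^2·(m−4), MU_m = (b−2)^3.
MRS = (3/1)·(m−4)/(b−2).
Tangency: set MRS = p_b/p_m = 8/4 = 2.
So (3/1)·(m − 4)/(b − 2) = 2, i.e. (m − 4) = (2/3)·(b − 2).
Rewrite the budget in excess-of-subsistence terms: 8·(b − 2) + 4·(m − 4) = 96 − 8·2 − 4·4 = 64.
Substituting, (32/3)·(b − 2) = 64, so b − 2 = 6 and b* = 8.
Then m − 4 = (2/3)·6 = 4, so m* = 8.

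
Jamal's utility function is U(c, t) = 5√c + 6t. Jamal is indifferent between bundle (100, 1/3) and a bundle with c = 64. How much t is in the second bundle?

t = 2

U(100, 1/3) = 52.
Set U(64, t) = 52 and solve.
With c = 64: √64 = 8, so 6t = 52 − 5·8 = 12 and t = 2.
Check: U(64, 2) = 52.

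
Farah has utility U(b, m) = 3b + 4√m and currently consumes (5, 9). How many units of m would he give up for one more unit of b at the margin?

MU_b = 3, MU_m = 4/(2√m).
MRS = 3 ÷ (4/(2√m)).
At (5, 9): MRS = 4.5.
The indifference curve has slope −4.5 at this bundle.

MRS = 4.5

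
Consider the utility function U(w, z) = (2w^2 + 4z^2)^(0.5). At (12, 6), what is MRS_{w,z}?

MRS = 1

For CES with ρ = 2, MRS = (2/4)·(z/w)^(-1).
At (12, 6): MRS = 1.
That is, one extra unit of w is worth 1 units of z at the margin.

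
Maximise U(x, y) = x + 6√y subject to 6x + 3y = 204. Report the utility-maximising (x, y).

MU_x = 1, MU_y = 6/(2√y).
MRS = 1 ÷ (6/(2√y)).
Tangency: set MRS = p_x/p_y = 6/3 = 2.
MRS depends only on y: (1/3)·√y = 2 ⇒ √y = 2/(1/3) = 6 ⇒ y* = 36.
From the budget, 6·x = 204 − 3·36 = 96, so x* = 16.

x* = 16, y* = 36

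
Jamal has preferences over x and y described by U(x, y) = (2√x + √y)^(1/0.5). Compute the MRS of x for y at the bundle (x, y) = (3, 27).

MRS = 6

For CES with ρ = 0.5, MRS = (2/1)·√(y/x).
At (3, 27): MRS = 6.
The indifference curve has slope −6 at this bundle.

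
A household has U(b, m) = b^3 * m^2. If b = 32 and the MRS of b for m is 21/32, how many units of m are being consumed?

MU_b = 3·b^2·m^2 and MU_m = 2·b^3·m.
MRS = MU_b/MU_m = (3/2)·m/b.
Substitute b = 32: MRS = m/(64/3). Setting m/(64/3) = 21/32 gives m = (21/32)·(64/3) = 14.

m = 14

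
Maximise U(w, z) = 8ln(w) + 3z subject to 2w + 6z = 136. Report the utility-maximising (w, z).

w* = 8, z* = 20

MU_w = 8/w, MU_z = 3.
MRS = 8/w ÷ 3.
Tangency: set MRS = p_w/p_z = 2/6 = 1/3.
MRS depends only on w: (8/3)/w = 1/3 ⇒ w* = (8/3)/(1/3) = 8.
From the budget, 6·z = 136 − 2·8 = 120, so z* = 20.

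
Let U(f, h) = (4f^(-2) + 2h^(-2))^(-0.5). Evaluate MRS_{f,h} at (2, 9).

MRS = 182.25

For CES with ρ = -2, MRS = (4/2)·(h/f)^3.
At (2, 9): MRS = 182.25.
The indifference curve has slope −182.25 at this bundle.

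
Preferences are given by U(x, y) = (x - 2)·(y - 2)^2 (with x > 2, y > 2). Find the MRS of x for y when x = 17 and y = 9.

MRS = 7/30

MU_x = (y−2)^2, MU_y = 2·(x−2)·(y−2).
MRS = (1/2)·(y−2)/(x−2).
At (17, 9): MRS = 7/30.
The indifference curve has slope −7/30 at this bundle.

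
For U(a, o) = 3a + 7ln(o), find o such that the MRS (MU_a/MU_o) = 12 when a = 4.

MU_a = 3, MU_o = 7/o.
MRS = 3 ÷ (7/o).
MRS depends only on o: (3/7)·o = 12 ⇒ o = 12/(3/7) = 28.

o = 28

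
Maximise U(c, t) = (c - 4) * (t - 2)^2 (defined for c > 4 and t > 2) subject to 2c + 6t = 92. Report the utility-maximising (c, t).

MU_c = (t−2)^2, MU_t = 2·(c−4)·(t−2).
MRS = (1/2)·(t−2)/(c−4).
Tangency: set MRS = p_c/p_t = 2/6 = 1/3.
So (1/2)·(t − 2)/(c − 4) = 1/3, i.e. (t − 2) = (2/3)·(c − 4).
Rewrite the budget in excess-of-subsistence terms: 2·(c − 4) + 6·(t − 2) = 92 − 2·4 − 6·2 = 72.
Substituting, 6·(c − 4) = 72, so c − 4 = 12 and c* = 16.
Then t − 2 = (2/3)·12 = 8, so t* = 10.

c* = 16, t* = 10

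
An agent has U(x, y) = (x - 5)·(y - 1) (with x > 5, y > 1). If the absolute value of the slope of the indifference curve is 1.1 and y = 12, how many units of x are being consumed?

x = 15

MU_x = (y−1), MU_y = (x−5).
MRS = (y−1)/(x−5).
Substitute y = 12: MRS = 11/(x − 5). Setting this equal to 1.1 gives x − 5 = 11/1.1 = 10, so x = 15.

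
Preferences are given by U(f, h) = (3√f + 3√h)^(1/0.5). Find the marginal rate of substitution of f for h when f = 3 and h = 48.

MRS = 4

For CES with ρ = 0.5, MRS = √(h/f).
At (3, 48): MRS = 4.
So at (3, 48) the consumer would give up 4 units of h for one more unit of f.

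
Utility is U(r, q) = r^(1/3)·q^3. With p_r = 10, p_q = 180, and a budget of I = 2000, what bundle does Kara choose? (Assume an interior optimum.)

r* = 20, q* = 10

MU_r = 1/3·r^(-2/3)·q^3 and MU_q = 3·r^(1/3)·q^2.
MRS = MU_r/MU_q = (1/9)·q/r.
Tangency: set MRS = p_r/p_q = 10/180 = 1/18.
So (1/9)·q/r = 1/18, i.e. q = 0.5·r.
Substitute into the budget 10·r + 180·q = 2000: 100·r = 2000, so r* = 20.
Then q* = 0.5·20 = 10.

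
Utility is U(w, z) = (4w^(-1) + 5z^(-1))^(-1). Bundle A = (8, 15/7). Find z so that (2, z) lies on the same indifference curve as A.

U depends on (w, z) only through S = 4w^(-1) + 5z^(-1), so equal utility means equal S. At (8, 15/7): S = 17/6.
With w = 2: 4·2^(-1) = 2, so 5z^(-1) = 17/6 − 2 = 5/6, i.e. z^(-1) = 1/6.
Hence z = 1/(1/6) = 6.
Check: U(2, 6) = 0.3529.

z = 6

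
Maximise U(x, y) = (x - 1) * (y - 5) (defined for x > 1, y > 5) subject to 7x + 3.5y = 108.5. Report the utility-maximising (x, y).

x* = 7, y* = 17

MU_x = (y−5), MU_y = (x−1).
MRS = (y−5)/(x−1).
Tangency: set MRS = p_x/p_y = 7/3.5 = 2.
So (y − 5)/(x − 1) = 2, i.e. (y − 5) = 2·(x − 1).
Rewrite the budget in excess-of-subsistence terms: 7·(x − 1) + 3.5·(y − 5) = 108.5 − 7·1 − 3.5·5 = 84.
Substituting, 14·(x − 1) = 84, so x − 1 = 6 and x* = 7.
Then y − 5 = 2·6 = 12, so y* = 17.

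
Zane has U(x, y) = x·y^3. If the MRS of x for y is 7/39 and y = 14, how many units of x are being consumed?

MU_x = y^3 and MU_y = 3·x·y^2.
MRS = MU_x/MU_y = (1/3)·y/x.
Substitute y = 14: MRS = (14/3)/x. Setting (14/3)/x = 7/39 gives x = (14/3)/(7/39) = 26.

x = 26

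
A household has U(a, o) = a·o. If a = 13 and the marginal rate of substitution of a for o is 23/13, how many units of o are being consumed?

o = 23

MU_a = o and MU_o = a.
MRS = MU_a/MU_o = o/a.
Substitute a = 13: MRS = o/13. Setting o/13 = 23/13 gives o = (23/13)·13 = 23.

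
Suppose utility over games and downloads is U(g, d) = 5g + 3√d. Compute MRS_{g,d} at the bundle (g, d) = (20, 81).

MU_g = 5, MU_d = 3/(2√d).
MRS = 5 ÷ (3/(2√d)).
At (20, 81): MRS = 30.
The indifference curve has slope −30 at this bundle.

MRS = 30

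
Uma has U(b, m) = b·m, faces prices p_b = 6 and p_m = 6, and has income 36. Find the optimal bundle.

MU_b = m and MU_m = b.
MRS = MU_b/MU_m = m/b.
Tangency: set MRS = p_b/p_m = 6/6 = 1.
So m/b = 1, i.e. m = b.
Substitute into the budget 6·b + 6·m = 36: 12·b = 36, so b* = 3.
Then m* = 3.

b* = 3, m* = 3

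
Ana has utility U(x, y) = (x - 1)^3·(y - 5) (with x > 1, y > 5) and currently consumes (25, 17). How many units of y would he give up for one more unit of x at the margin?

MRS = 1.5

MU_x = 3·(x−1)^2·(y−5), MU_y = (x−1)^3.
MRS = (3/1)·(y−5)/(x−1).
At (25, 17): MRS = 1.5.
The indifference curve has slope −1.5 at this bundle.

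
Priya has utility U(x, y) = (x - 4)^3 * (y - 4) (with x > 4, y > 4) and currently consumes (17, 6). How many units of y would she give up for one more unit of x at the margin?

MU_x = 3·(x−4)^2·(y−4), MU_y = (x−4)^3.
MRS = (3/1)·(y−4)/(x−4).
At (17, 6): MRS = 6/13.
So at (17, 6) the consumer would give up 6/13 units of y for one more unit of x.

MRS = 6/13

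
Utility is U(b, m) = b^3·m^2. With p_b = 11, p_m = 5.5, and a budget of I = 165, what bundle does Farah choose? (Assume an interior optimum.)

b* = 9, m* = 12

MU_b = 3·b^2·m^2 and MU_m = 2·b^3·m.
MRS = MU_b/MU_m = (3/2)·m/b.
Tangency: set MRS = p_b/p_m = 11/5.5 = 2.
So (3/2)·m/b = 2, i.e. m = (4/3)·b.
Substitute into the budget 11·b + 5.5·m = 165: (55/3)·b = 165, so b* = 9.
Then m* = (4/3)·9 = 12.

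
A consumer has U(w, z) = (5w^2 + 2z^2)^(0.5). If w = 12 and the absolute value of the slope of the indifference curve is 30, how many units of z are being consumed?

For CES with ρ = 2, MRS = (5/2)·(z/w)^(-1).
Setting (5/2)·(z/12)^(-1) = 30 gives (z/12)^(-1) = 12, so z/12 = 1/12 and z = 1.

z = 1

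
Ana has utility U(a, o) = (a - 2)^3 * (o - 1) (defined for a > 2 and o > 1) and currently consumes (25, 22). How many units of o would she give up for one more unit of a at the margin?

MRS = 63/23

MU_a = 3·(a−2)^2·(o−1), MU_o = (a−2)^3.
MRS = (3/1)·(o−1)/(a−2).
At (25, 22): MRS = 63/23.
So at (25, 22) the consumer would give up 63/23 units of o for one more unit of a.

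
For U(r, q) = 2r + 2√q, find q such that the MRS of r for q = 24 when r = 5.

MU_r = 2, MU_q = 2/(2√q).
MRS = 2 ÷ (2/(2√q)).
MRS depends only on q: 2·√q = 24 ⇒ √q = 24/2 = 12 ⇒ q = 144.

q = 144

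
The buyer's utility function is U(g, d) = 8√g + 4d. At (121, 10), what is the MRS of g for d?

MU_g = 8/(2√g), MU_d = 4.
MRS = 8/(2√g) ÷ 4.
At (121, 10): MRS = 1/11.
That is, one extra unit of g is worth 1/11 units of d at the margin.

MRS = 1/11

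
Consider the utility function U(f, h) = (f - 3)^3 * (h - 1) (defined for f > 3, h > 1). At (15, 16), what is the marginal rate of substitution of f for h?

MRS = 3.75

MU_f = 3·(f−3)^2·(h−1), MU_h = (f−3)^3.
MRS = (3/1)·(h−1)/(f−3).
At (15, 16): MRS = 3.75.
The indifference curve has slope −3.75 at this bundle.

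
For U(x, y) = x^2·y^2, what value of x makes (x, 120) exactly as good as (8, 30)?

x = 2

U(8, 30) = 57600.
Set U(x, 120) = 57600 and solve.
With y = 120: 120^2 = 14400, so x^2 = 57600/14400 = 4; taking the square root, x = 2.
Check: U(2, 120) = 57600.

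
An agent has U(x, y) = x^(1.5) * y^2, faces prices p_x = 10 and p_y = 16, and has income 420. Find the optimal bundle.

MU_x = 1.5·√x·y^2 and MU_y = 2·x^(1.5)·y.
MRS = MU_x/MU_y = (0.75)·y/x.
Tangency: set MRS = p_x/p_y = 10/16 = 0.625.
So (0.75)·y/x = 0.625, i.e. y = (5/6)·x.
Substitute into the budget 10·x + 16·y = 420: (70/3)·x = 420, so x* = 18.
Then y* = (5/6)·18 = 15.

x* = 18, y* = 15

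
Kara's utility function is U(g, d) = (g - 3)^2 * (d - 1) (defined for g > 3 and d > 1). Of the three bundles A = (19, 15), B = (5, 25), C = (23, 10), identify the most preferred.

Evaluate utility at each bundle:
U(A) = 3584.
U(B) = 96.
U(C) = 3600.
Highest utility is C, so C ≻ A ≻ B.

Bundle C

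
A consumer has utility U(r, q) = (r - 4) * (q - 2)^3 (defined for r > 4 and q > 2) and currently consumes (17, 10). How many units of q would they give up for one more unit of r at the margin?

MU_r = (q−2)^3, MU_q = 3·(r−4)·(q−2)^2.
MRS = (1/3)·(q−2)/(r−4).
At (17, 10): MRS = 8/39.
That is, one extra unit of r is worth 8/39 units of q at the margin.

MRS = 8/39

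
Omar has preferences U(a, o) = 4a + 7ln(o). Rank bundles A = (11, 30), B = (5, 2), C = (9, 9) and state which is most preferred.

Evaluate utility at each bundle:
U(A) = 67.808.
U(B) = 24.852.
U(C) = 51.381.
Highest utility is A, so A ≻ C ≻ B.

Bundle A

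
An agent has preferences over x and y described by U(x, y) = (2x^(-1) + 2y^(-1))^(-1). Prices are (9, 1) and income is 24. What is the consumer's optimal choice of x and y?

x* = 2, y* = 6

For CES with ρ = -1, MRS = (y/x)^2.
Tangency: set MRS = p_x/p_y = 9/1 = 9.
So (y/x)^2 = 9; taking the square root, y/x = 3, i.e. y = 3·x.
Substitute into the budget 9·x + 1·y = 24: 12·x = 24, so x* = 2 and y* = 3·2 = 6.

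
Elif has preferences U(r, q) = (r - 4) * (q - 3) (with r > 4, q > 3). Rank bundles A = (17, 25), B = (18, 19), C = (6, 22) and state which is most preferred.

Evaluate utility at each bundle:
U(A) = 286.
U(B) = 224.
U(C) = 38.
Highest utility is A, so A ≻ B ≻ C.

Bundle A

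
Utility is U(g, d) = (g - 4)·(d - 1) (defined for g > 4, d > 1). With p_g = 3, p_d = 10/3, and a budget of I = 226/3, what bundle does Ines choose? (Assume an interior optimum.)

g* = 14, d* = 10

MU_g = (d−1), MU_d = (g−4).
MRS = (d−1)/(g−4).
Tangency: set MRS = p_g/p_d = 3/(10/3) = 0.9.
So (d − 1)/(g − 4) = 0.9, i.e. (d − 1) = 0.9·(g − 4).
Rewrite the budget in excess-of-subsistence terms: 3·(g − 4) + (10/3)·(d − 1) = 226/3 − 3·4 − (10/3)·1 = 60.
Substituting, 6·(g − 4) = 60, so g − 4 = 10 and g* = 14.
Then d − 1 = 0.9·10 = 9, so d* = 10.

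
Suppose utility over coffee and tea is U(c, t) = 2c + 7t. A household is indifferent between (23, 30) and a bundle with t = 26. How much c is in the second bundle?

U(23, 30) = 256.
Set U(c, 26) = 256 and solve.
2c + 7·26 = 256 ⇒ 2c = 74 ⇒ c = 37.
Check: U(37, 26) = 256.

c = 37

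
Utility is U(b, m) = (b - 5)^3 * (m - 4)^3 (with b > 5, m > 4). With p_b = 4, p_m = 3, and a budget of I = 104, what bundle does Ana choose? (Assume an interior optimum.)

MU_b = 3·(b−5)^2·(m−4)^3, MU_m = 3·(b−5)^3·(m−4)^2.
MRS = (m−4)/(b−5).
Tangency: set MRS = p_b/p_m = 4/3.
So (m − 4)/(b − 5) = 4/3, i.e. (m − 4) = (4/3)·(b − 5).
Rewrite the budget in excess-of-subsistence terms: 4·(b − 5) + 3·(m − 4) = 104 − 4·5 − 3·4 = 72.
Substituting, 8·(b − 5) = 72, so b − 5 = 9 and b* = 14.
Then m − 4 = (4/3)·9 = 12, so m* = 16.

b* = 14, m* = 16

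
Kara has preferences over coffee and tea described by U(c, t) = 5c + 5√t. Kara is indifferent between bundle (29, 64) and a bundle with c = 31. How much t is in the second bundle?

U(29, 64) = 185.
Set U(31, t) = 185 and solve.
With c = 31: 5√t = 185 − 5·31 = 30, so √t = 6 and t = 36.
Check: U(31, 36) = 185.

t = 36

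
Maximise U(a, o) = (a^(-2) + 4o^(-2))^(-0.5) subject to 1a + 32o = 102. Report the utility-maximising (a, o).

a* = 6, o* = 3

For CES with ρ = -2, MRS = (1/4)·(o/a)^3.
Tangency: set MRS = p_a/p_o = 1/32.
So (o/a)^3 = 0.125; taking the cube root, o/a = 0.5, i.e. o = 0.5·a.
Substitute into the budget 1·a + 32·o = 102: 17·a = 102, so a* = 6 and o* = 0.5·6 = 3.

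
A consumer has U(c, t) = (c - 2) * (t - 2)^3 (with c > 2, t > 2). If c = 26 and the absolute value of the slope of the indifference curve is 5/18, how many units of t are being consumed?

MU_c = (t−2)^3, MU_t = 3·(c−2)·(t−2)^2.
MRS = (1/3)·(t−2)/(c−2).
Substitute c = 26: MRS = (t − 2)/72. Setting this equal to 5/18 gives t − 2 = (5/18)·72 = 20, so t = 22.

t = 22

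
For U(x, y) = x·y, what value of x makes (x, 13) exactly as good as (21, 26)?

x = 42

U(21, 26) = 546.
Set U(x, 13) = 546 and solve.
With y = 13: x = 546/13 = 42.
Check: U(42, 13) = 546.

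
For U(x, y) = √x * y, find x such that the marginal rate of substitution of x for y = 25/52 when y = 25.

MU_x = 0.5·x^(-0.5)·y and MU_y = √x.
MRS = MU_x/MU_y = (0.5)·y/x.
Substitute y = 25: MRS = 12.5/x. Setting 12.5/x = 25/52 gives x = 12.5/(25/52) = 26.

x = 26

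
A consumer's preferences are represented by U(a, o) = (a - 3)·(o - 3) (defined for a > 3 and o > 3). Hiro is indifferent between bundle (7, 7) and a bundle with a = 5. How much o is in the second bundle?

o = 11

U(7, 7) = 16.
Set U(5, o) = 16 and solve.
With a = 5: (5 − 3) = 2, so (o − 3) = 16/2 = 8.
So o = 3 + 8 = 11.
Check: U(5, 11) = 16.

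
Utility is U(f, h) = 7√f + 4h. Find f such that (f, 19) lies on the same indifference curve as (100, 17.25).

U(100, 17.25) = 139.
Set U(f, 19) = 139 and solve.
With h = 19: 7√f = 139 − 4·19 = 63, so √f = 9 and f = 81.
Check: U(81, 19) = 139.

f = 81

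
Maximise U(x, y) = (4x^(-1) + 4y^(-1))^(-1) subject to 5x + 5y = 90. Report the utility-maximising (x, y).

x* = 9, y* = 9

For CES with ρ = -1, MRS = (y/x)^2.
Tangency: set MRS = p_x/p_y = 5/5 = 1.
So (y/x)^2 = 1; taking the square root, y/x = 1, i.e. y = x.
Substitute into the budget 5·x + 5·y = 90: 10·x = 90, so x* = 9 and y* = 9.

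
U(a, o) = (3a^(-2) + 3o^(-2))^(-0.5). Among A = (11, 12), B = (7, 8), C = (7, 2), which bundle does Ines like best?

Bundle A

Evaluate utility at each bundle:
U(A) = 4.682.
U(B) = 3.042.
U(C) = 1.110.
Highest utility is A, so A ≻ B ≻ C.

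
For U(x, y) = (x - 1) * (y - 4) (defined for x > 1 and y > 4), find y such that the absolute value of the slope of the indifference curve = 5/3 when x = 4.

y = 9

MU_x = (y−4), MU_y = (x−1).
MRS = (y−4)/(x−1).
Substitute x = 4: MRS = (y − 4)/3. Setting this equal to 5/3 gives y − 4 = (5/3)·3 = 5, so y = 9.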